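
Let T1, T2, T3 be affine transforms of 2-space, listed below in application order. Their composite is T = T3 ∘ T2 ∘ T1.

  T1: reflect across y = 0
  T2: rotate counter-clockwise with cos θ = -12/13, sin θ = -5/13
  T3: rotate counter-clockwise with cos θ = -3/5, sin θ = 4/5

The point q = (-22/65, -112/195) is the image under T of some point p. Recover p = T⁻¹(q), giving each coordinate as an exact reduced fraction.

p = (0, 2/3)

T1 = [1 0 0; 0 -1 0; 0 0 1]
T2·T1 = [-12/13 -5/13 0; -5/13 12/13 0; 0 0 1]
T3·…·T1 = [56/65 -33/65 0; -33/65 -56/65 0; 0 0 1]
det M = -1; M⁻¹ = [56/65 -33/65 0; -33/65 -56/65 0; 0 0 1]
M⁻¹ · (-22/65, -112/195)ᵀ = (0, 2/3)ᵀ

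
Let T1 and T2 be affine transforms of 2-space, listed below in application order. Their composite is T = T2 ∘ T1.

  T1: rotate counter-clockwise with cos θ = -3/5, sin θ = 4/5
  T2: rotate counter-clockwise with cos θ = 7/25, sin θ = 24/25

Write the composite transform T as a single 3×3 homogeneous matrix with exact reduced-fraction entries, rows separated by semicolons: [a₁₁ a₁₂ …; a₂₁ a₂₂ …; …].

T1 = [-3/5 -4/5 0; 4/5 -3/5 0; 0 0 1]
T2·T1 = [-117/125 44/125 0; -44/125 -117/125 0; 0 0 1]

T = [-117/125 44/125 0; -44/125 -117/125 0; 0 0 1]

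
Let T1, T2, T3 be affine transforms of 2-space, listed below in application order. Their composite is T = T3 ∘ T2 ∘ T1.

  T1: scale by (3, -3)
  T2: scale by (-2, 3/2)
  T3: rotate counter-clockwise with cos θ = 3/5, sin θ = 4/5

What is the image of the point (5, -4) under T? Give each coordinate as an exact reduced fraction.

T(p) = (-162/5, -66/5)

T1 scale by (3, -3): (5, -4) → (15, 12)
T2 scale by (-2, 3/2): (15, 12) → (-30, 18)
T3 rotate counter-clockwise with cos θ = 3/5, sin θ = 4/5: (-30, 18) → (-162/5, -66/5)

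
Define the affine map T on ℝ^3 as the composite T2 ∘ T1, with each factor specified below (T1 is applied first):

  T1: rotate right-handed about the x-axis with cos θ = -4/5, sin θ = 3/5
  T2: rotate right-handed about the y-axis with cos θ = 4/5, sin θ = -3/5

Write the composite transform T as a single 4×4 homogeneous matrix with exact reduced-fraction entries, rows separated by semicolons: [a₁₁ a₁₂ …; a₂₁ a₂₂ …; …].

T = [4/5 -9/25 12/25 0; 0 -4/5 -3/5 0; 3/5 12/25 -16/25 0; 0 0 0 1]

T1 = [1 0 0 0; 0 -4/5 -3/5 0; 0 3/5 -4/5 0; 0 0 0 1]
T2·T1 = [4/5 -9/25 12/25 0; 0 -4/5 -3/5 0; 3/5 12/25 -16/25 0; 0 0 0 1]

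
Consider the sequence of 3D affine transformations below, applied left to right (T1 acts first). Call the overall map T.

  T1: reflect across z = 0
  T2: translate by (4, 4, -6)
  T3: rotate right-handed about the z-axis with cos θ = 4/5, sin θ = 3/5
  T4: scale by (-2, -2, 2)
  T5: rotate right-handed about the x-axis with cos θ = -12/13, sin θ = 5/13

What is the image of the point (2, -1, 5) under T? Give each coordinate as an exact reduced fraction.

T(p) = (-6, 254/13, 204/13)

T1 reflect across z = 0: (2, -1, 5) → (2, -1, -5)
T2 translate by (4, 4, -6): (2, -1, -5) → (6, 3, -11)
T3 rotate right-handed about the z-axis with cos θ = 4/5, sin θ = 3/5: (6, 3, -11) → (3, 6, -11)
T4 scale by (-2, -2, 2): (3, 6, -11) → (-6, -12, -22)
T5 rotate right-handed about the x-axis with cos θ = -12/13, sin θ = 5/13: (-6, -12, -22) → (-6, 254/13, 204/13)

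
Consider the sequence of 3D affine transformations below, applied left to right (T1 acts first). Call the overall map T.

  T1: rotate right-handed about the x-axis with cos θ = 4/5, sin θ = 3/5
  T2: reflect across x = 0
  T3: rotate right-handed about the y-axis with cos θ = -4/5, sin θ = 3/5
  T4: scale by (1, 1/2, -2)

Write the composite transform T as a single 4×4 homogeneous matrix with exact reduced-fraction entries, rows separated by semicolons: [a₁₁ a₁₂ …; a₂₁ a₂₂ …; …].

T1 = [1 0 0 0; 0 4/5 -3/5 0; 0 3/5 4/5 0; 0 0 0 1]
T2·T1 = [-1 0 0 0; 0 4/5 -3/5 0; 0 3/5 4/5 0; 0 0 0 1]
T3·…·T1 = [4/5 9/25 12/25 0; 0 4/5 -3/5 0; 3/5 -12/25 -16/25 0; 0 0 0 1]
T4·…·T1 = [4/5 9/25 12/25 0; 0 2/5 -3/10 0; -6/5 24/25 32/25 0; 0 0 0 1]

T = [4/5 9/25 12/25 0; 0 2/5 -3/10 0; -6/5 24/25 32/25 0; 0 0 0 1]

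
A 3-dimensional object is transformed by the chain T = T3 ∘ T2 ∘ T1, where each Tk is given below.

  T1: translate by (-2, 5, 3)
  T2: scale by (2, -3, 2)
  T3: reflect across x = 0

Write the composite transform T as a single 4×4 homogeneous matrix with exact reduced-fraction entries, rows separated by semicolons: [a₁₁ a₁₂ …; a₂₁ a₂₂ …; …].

T = [-2 0 0 4; 0 -3 0 -15; 0 0 2 6; 0 0 0 1]

T1 = [1 0 0 -2; 0 1 0 5; 0 0 1 3; 0 0 0 1]
T2·T1 = [2 0 0 -4; 0 -3 0 -15; 0 0 2 6; 0 0 0 1]
T3·…·T1 = [-2 0 0 4; 0 -3 0 -15; 0 0 2 6; 0 0 0 1]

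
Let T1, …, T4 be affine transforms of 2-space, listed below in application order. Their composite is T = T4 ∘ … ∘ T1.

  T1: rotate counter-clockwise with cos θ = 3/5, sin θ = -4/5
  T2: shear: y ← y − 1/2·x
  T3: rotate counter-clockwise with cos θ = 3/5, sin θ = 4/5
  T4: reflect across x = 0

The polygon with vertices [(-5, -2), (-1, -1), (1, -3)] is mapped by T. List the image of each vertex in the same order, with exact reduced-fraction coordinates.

image vertices: (171/25, -31/50), (39/25, -29/50), (-7/25, -123/50)

T1 rotate counter-clockwise with cos θ = 3/5, sin θ = -4/5: (-5, -2) → (-23/5, 14/5); (-1, -1) → (-7/5, 1/5); (1, -3) → (-9/5, -13/5)
T2 shear: y ← y − 1/2·x: (-23/5, 14/5) → (-23/5, 51/10); (-7/5, 1/5) → (-7/5, 9/10); (-9/5, -13/5) → (-9/5, -17/10)
T3 rotate counter-clockwise with cos θ = 3/5, sin θ = 4/5: (-23/5, 51/10) → (-171/25, -31/50); (-7/5, 9/10) → (-39/25, -29/50); (-9/5, -17/10) → (7/25, -123/50)
T4 reflect across x = 0: (-171/25, -31/50) → (171/25, -31/50); (-39/25, -29/50) → (39/25, -29/50); (7/25, -123/50) → (-7/25, -123/50)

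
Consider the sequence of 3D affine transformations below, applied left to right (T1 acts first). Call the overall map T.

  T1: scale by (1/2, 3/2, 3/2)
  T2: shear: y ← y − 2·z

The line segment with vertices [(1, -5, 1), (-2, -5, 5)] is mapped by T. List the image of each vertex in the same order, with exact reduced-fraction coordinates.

image vertices: (1/2, -21/2, 3/2), (-1, -45/2, 15/2)

T1 scale by (1/2, 3/2, 3/2): (1, -5, 1) → (1/2, -15/2, 3/2); (-2, -5, 5) → (-1, -15/2, 15/2)
T2 shear: y ← y − 2·z: (1/2, -15/2, 3/2) → (1/2, -21/2, 3/2); (-1, -15/2, 15/2) → (-1, -45/2, 15/2)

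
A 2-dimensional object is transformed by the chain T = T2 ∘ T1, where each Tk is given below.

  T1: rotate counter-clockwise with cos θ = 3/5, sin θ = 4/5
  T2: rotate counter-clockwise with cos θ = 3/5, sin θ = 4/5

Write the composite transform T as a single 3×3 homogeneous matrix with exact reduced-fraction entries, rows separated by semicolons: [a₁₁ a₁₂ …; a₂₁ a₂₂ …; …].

T1 = [3/5 -4/5 0; 4/5 3/5 0; 0 0 1]
T2·T1 = [-7/25 -24/25 0; 24/25 -7/25 0; 0 0 1]

T = [-7/25 -24/25 0; 24/25 -7/25 0; 0 0 1]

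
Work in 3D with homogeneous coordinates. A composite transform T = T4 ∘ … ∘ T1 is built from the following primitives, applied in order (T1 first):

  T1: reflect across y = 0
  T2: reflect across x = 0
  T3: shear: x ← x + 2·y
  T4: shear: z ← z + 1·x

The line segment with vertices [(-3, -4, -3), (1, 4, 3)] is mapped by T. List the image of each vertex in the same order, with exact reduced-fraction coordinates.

T1 reflect across y = 0: (-3, -4, -3) → (-3, 4, -3); (1, 4, 3) → (1, -4, 3)
T2 reflect across x = 0: (-3, 4, -3) → (3, 4, -3); (1, -4, 3) → (-1, -4, 3)
T3 shear: x ← x + 2·y: (3, 4, -3) → (11, 4, -3); (-1, -4, 3) → (-9, -4, 3)
T4 shear: z ← z + 1·x: (11, 4, -3) → (11, 4, 8); (-9, -4, 3) → (-9, -4, -6)

image vertices: (11, 4, 8), (-9, -4, -6)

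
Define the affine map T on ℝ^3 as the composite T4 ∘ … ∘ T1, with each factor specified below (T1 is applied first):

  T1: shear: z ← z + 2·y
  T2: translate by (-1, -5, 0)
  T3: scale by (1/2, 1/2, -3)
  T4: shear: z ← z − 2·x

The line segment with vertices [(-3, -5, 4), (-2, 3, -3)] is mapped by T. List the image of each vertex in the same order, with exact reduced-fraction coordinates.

image vertices: (-2, -5, 22), (-3/2, -1, -6)

T1 shear: z ← z + 2·y: (-3, -5, 4) → (-3, -5, -6); (-2, 3, -3) → (-2, 3, 3)
T2 translate by (-1, -5, 0): (-3, -5, -6) → (-4, -10, -6); (-2, 3, 3) → (-3, -2, 3)
T3 scale by (1/2, 1/2, -3): (-4, -10, -6) → (-2, -5, 18); (-3, -2, 3) → (-3/2, -1, -9)
T4 shear: z ← z − 2·x: (-2, -5, 18) → (-2, -5, 22); (-3/2, -1, -9) → (-3/2, -1, -6)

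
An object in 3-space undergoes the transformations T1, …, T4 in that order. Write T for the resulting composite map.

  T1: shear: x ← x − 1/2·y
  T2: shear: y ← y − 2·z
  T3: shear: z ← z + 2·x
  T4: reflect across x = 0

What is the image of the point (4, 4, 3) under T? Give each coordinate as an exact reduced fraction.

T(p) = (-2, -2, 7)

T1 shear: x ← x − 1/2·y: (4, 4, 3) → (2, 4, 3)
T2 shear: y ← y − 2·z: (2, 4, 3) → (2, -2, 3)
T3 shear: z ← z + 2·x: (2, -2, 3) → (2, -2, 7)
T4 reflect across x = 0: (2, -2, 7) → (-2, -2, 7)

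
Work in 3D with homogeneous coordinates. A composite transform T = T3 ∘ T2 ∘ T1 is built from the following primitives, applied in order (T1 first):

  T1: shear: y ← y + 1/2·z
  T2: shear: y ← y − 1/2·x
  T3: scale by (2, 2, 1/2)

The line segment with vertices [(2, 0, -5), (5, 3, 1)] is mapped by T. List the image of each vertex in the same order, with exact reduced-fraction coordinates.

T1 shear: y ← y + 1/2·z: (2, 0, -5) → (2, -5/2, -5); (5, 3, 1) → (5, 7/2, 1)
T2 shear: y ← y − 1/2·x: (2, -5/2, -5) → (2, -7/2, -5); (5, 7/2, 1) → (5, 1, 1)
T3 scale by (2, 2, 1/2): (2, -7/2, -5) → (4, -7, -5/2); (5, 1, 1) → (10, 2, 1/2)

image vertices: (4, -7, -5/2), (10, 2, 1/2)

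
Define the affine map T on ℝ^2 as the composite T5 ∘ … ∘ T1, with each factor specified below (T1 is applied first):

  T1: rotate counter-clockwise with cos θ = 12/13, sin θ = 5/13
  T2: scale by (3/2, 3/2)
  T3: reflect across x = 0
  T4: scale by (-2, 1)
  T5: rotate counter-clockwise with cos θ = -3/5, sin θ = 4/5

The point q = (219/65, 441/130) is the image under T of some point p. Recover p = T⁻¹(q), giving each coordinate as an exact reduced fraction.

T1 = [12/13 -5/13 0; 5/13 12/13 0; 0 0 1]
T2·T1 = [18/13 -15/26 0; 15/26 18/13 0; 0 0 1]
T3·…·T1 = [-18/13 15/26 0; 15/26 18/13 0; 0 0 1]
T4·…·T1 = [36/13 -15/13 0; 15/26 18/13 0; 0 0 1]
T5·…·T1 = [-138/65 -27/65 0; 243/130 -114/65 0; 0 0 1]
det M = 9/2; M⁻¹ = [-76/195 6/65 0; -27/65 -92/195 0; 0 0 1]
M⁻¹ · (219/65, 441/130)ᵀ = (-1, -3)ᵀ

p = (-1, -3)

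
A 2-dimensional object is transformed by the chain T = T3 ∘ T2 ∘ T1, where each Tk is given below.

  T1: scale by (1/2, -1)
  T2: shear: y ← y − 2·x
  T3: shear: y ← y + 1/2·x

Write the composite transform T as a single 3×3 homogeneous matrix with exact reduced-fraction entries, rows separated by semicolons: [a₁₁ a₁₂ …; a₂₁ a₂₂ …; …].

T = [1/2 0 0; -3/4 -1 0; 0 0 1]

T1 = [1/2 0 0; 0 -1 0; 0 0 1]
T2·T1 = [1/2 0 0; -1 -1 0; 0 0 1]
T3·…·T1 = [1/2 0 0; -3/4 -1 0; 0 0 1]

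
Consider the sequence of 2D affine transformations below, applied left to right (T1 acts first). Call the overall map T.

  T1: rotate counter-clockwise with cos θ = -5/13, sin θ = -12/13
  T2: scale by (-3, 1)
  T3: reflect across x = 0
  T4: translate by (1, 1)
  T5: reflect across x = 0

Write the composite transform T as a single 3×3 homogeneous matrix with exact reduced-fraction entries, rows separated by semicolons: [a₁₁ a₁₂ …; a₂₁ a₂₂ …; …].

T = [15/13 -36/13 -1; -12/13 -5/13 1; 0 0 1]

T1 = [-5/13 12/13 0; -12/13 -5/13 0; 0 0 1]
T2·T1 = [15/13 -36/13 0; -12/13 -5/13 0; 0 0 1]
T3·…·T1 = [-15/13 36/13 0; -12/13 -5/13 0; 0 0 1]
T4·…·T1 = [-15/13 36/13 1; -12/13 -5/13 1; 0 0 1]
T5·…·T1 = [15/13 -36/13 -1; -12/13 -5/13 1; 0 0 1]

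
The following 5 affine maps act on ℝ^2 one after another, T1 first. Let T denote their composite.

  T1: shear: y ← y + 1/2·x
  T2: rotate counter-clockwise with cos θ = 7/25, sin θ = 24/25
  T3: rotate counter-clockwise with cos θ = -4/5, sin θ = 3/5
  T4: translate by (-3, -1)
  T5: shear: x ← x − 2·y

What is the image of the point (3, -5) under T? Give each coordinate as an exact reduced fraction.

T(p) = (-15/2, 0)

T1 shear: y ← y + 1/2·x: (3, -5) → (3, -7/2)
T2 rotate counter-clockwise with cos θ = 7/25, sin θ = 24/25: (3, -7/2) → (21/5, 19/10)
T3 rotate counter-clockwise with cos θ = -4/5, sin θ = 3/5: (21/5, 19/10) → (-9/2, 1)
T4 translate by (-3, -1): (-9/2, 1) → (-15/2, 0)
T5 shear: x ← x − 2·y: (-15/2, 0) → (-15/2, 0)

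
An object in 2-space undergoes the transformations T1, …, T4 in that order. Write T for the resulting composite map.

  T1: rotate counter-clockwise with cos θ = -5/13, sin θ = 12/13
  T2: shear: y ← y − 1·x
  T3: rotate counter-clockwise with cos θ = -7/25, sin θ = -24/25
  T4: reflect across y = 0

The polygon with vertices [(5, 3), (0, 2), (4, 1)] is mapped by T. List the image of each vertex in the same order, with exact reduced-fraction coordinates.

T1 rotate counter-clockwise with cos θ = -5/13, sin θ = 12/13: (5, 3) → (-61/13, 45/13); (0, 2) → (-24/13, -10/13); (4, 1) → (-32/13, 43/13)
T2 shear: y ← y − 1·x: (-61/13, 45/13) → (-61/13, 106/13); (-24/13, -10/13) → (-24/13, 14/13); (-32/13, 43/13) → (-32/13, 75/13)
T3 rotate counter-clockwise with cos θ = -7/25, sin θ = -24/25: (-61/13, 106/13) → (2971/325, 722/325); (-24/13, 14/13) → (504/325, 478/325); (-32/13, 75/13) → (2024/325, 243/325)
T4 reflect across y = 0: (2971/325, 722/325) → (2971/325, -722/325); (504/325, 478/325) → (504/325, -478/325); (2024/325, 243/325) → (2024/325, -243/325)

image vertices: (2971/325, -722/325), (504/325, -478/325), (2024/325, -243/325)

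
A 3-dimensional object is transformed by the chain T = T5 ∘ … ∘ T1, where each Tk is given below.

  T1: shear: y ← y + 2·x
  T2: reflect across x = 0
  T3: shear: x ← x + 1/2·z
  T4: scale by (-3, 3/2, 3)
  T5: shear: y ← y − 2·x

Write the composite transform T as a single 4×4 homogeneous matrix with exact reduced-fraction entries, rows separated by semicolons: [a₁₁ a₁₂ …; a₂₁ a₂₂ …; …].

T = [3 0 -3/2 0; -3 3/2 3 0; 0 0 3 0; 0 0 0 1]

T1 = [1 0 0 0; 2 1 0 0; 0 0 1 0; 0 0 0 1]
T2·T1 = [-1 0 0 0; 2 1 0 0; 0 0 1 0; 0 0 0 1]
T3·…·T1 = [-1 0 1/2 0; 2 1 0 0; 0 0 1 0; 0 0 0 1]
T4·…·T1 = [3 0 -3/2 0; 3 3/2 0 0; 0 0 3 0; 0 0 0 1]
T5·…·T1 = [3 0 -3/2 0; -3 3/2 3 0; 0 0 3 0; 0 0 0 1]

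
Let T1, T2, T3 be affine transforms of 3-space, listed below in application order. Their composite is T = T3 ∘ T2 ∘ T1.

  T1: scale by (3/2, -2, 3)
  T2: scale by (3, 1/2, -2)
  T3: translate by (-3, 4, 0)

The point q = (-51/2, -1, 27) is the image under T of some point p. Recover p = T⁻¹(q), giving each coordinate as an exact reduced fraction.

T1 = [3/2 0 0 0; 0 -2 0 0; 0 0 3 0; 0 0 0 1]
T2·T1 = [9/2 0 0 0; 0 -1 0 0; 0 0 -6 0; 0 0 0 1]
T3·…·T1 = [9/2 0 0 -3; 0 -1 0 4; 0 0 -6 0; 0 0 0 1]
det M = 27; M⁻¹ = [2/9 0 0 2/3; 0 -1 0 4; 0 0 -1/6 0; 0 0 0 1]
M⁻¹ · (-51/2, -1, 27)ᵀ = (-5, 5, -9/2)ᵀ

p = (-5, 5, -9/2)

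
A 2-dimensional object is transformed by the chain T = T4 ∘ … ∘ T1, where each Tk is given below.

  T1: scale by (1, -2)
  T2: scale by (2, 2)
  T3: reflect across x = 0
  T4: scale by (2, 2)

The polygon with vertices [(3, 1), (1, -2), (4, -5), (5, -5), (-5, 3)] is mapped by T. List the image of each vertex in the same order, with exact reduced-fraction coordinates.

T1 scale by (1, -2): (3, 1) → (3, -2); (1, -2) → (1, 4); (4, -5) → (4, 10); (5, -5) → (5, 10); (-5, 3) → (-5, -6)
T2 scale by (2, 2): (3, -2) → (6, -4); (1, 4) → (2, 8); (4, 10) → (8, 20); (5, 10) → (10, 20); (-5, -6) → (-10, -12)
T3 reflect across x = 0: (6, -4) → (-6, -4); (2, 8) → (-2, 8); (8, 20) → (-8, 20); (10, 20) → (-10, 20); (-10, -12) → (10, -12)
T4 scale by (2, 2): (-6, -4) → (-12, -8); (-2, 8) → (-4, 16); (-8, 20) → (-16, 40); (-10, 20) → (-20, 40); (10, -12) → (20, -24)

image vertices: (-12, -8), (-4, 16), (-16, 40), (-20, 40), (20, -24)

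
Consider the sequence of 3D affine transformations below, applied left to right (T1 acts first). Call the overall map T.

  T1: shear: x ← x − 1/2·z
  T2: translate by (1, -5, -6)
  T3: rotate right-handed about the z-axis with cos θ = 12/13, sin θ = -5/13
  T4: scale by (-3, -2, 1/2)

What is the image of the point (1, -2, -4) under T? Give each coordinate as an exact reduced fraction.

T(p) = (-3, 16, -5)

T1 shear: x ← x − 1/2·z: (1, -2, -4) → (3, -2, -4)
T2 translate by (1, -5, -6): (3, -2, -4) → (4, -7, -10)
T3 rotate right-handed about the z-axis with cos θ = 12/13, sin θ = -5/13: (4, -7, -10) → (1, -8, -10)
T4 scale by (-3, -2, 1/2): (1, -8, -10) → (-3, 16, -5)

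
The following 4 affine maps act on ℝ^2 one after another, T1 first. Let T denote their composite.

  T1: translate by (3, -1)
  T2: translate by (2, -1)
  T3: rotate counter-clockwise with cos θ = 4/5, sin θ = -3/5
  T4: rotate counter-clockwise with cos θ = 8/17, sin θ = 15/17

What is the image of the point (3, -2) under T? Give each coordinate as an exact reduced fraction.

T(p) = (152/17, -4/17)

T1 translate by (3, -1): (3, -2) → (6, -3)
T2 translate by (2, -1): (6, -3) → (8, -4)
T3 rotate counter-clockwise with cos θ = 4/5, sin θ = -3/5: (8, -4) → (4, -8)
T4 rotate counter-clockwise with cos θ = 8/17, sin θ = 15/17: (4, -8) → (152/17, -4/17)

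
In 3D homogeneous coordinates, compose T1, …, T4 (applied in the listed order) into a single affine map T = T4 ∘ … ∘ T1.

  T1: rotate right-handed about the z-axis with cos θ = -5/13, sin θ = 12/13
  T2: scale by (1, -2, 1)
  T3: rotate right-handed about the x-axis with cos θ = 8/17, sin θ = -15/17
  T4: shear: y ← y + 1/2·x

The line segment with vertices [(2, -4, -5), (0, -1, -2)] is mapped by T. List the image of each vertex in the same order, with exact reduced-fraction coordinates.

image vertices: (38/13, -1356/221, 800/221), (12/13, -368/221, -58/221)

T1 rotate right-handed about the z-axis with cos θ = -5/13, sin θ = 12/13: (2, -4, -5) → (38/13, 44/13, -5); (0, -1, -2) → (12/13, 5/13, -2)
T2 scale by (1, -2, 1): (38/13, 44/13, -5) → (38/13, -88/13, -5); (12/13, 5/13, -2) → (12/13, -10/13, -2)
T3 rotate right-handed about the x-axis with cos θ = 8/17, sin θ = -15/17: (38/13, -88/13, -5) → (38/13, -1679/221, 800/221); (12/13, -10/13, -2) → (12/13, -470/221, -58/221)
T4 shear: y ← y + 1/2·x: (38/13, -1679/221, 800/221) → (38/13, -1356/221, 800/221); (12/13, -470/221, -58/221) → (12/13, -368/221, -58/221)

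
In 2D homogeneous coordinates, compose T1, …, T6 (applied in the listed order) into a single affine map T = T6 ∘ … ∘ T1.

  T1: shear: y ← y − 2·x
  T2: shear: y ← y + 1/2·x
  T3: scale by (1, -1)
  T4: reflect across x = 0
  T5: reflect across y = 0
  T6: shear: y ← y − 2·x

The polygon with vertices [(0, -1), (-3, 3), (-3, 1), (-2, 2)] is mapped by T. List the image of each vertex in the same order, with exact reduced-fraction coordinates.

T1 shear: y ← y − 2·x: (0, -1) → (0, -1); (-3, 3) → (-3, 9); (-3, 1) → (-3, 7); (-2, 2) → (-2, 6)
T2 shear: y ← y + 1/2·x: (0, -1) → (0, -1); (-3, 9) → (-3, 15/2); (-3, 7) → (-3, 11/2); (-2, 6) → (-2, 5)
T3 scale by (1, -1): (0, -1) → (0, 1); (-3, 15/2) → (-3, -15/2); (-3, 11/2) → (-3, -11/2); (-2, 5) → (-2, -5)
T4 reflect across x = 0: (0, 1) → (0, 1); (-3, -15/2) → (3, -15/2); (-3, -11/2) → (3, -11/2); (-2, -5) → (2, -5)
T5 reflect across y = 0: (0, 1) → (0, -1); (3, -15/2) → (3, 15/2); (3, -11/2) → (3, 11/2); (2, -5) → (2, 5)
T6 shear: y ← y − 2·x: (0, -1) → (0, -1); (3, 15/2) → (3, 3/2); (3, 11/2) → (3, -1/2); (2, 5) → (2, 1)

image vertices: (0, -1), (3, 3/2), (3, -1/2), (2, 1)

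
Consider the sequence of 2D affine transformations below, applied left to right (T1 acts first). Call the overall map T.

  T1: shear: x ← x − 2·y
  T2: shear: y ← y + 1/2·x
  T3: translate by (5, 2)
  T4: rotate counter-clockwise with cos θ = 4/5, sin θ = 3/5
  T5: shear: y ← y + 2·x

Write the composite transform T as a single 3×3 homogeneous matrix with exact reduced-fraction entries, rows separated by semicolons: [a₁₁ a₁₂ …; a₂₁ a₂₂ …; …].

T1 = [1 -2 0; 0 1 0; 0 0 1]
T2·T1 = [1 -2 0; 1/2 0 0; 0 0 1]
T3·…·T1 = [1 -2 5; 1/2 0 2; 0 0 1]
T4·…·T1 = [1/2 -8/5 14/5; 1 -6/5 23/5; 0 0 1]
T5·…·T1 = [1/2 -8/5 14/5; 2 -22/5 51/5; 0 0 1]

T = [1/2 -8/5 14/5; 2 -22/5 51/5; 0 0 1]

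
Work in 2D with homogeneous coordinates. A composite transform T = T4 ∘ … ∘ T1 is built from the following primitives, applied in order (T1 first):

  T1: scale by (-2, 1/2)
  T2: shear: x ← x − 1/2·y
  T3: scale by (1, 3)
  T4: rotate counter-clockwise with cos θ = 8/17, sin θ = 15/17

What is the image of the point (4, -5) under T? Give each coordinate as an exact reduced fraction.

T(p) = (117/34, -645/68)

T1 scale by (-2, 1/2): (4, -5) → (-8, -5/2)
T2 shear: x ← x − 1/2·y: (-8, -5/2) → (-27/4, -5/2)
T3 scale by (1, 3): (-27/4, -5/2) → (-27/4, -15/2)
T4 rotate counter-clockwise with cos θ = 8/17, sin θ = 15/17: (-27/4, -15/2) → (117/34, -645/68)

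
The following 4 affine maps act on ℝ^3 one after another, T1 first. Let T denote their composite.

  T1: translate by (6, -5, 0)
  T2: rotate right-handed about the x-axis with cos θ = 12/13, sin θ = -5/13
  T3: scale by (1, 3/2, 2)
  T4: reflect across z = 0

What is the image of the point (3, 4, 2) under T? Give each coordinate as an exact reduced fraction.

T1 translate by (6, -5, 0): (3, 4, 2) → (9, -1, 2)
T2 rotate right-handed about the x-axis with cos θ = 12/13, sin θ = -5/13: (9, -1, 2) → (9, -2/13, 29/13)
T3 scale by (1, 3/2, 2): (9, -2/13, 29/13) → (9, -3/13, 58/13)
T4 reflect across z = 0: (9, -3/13, 58/13) → (9, -3/13, -58/13)

T(p) = (9, -3/13, -58/13)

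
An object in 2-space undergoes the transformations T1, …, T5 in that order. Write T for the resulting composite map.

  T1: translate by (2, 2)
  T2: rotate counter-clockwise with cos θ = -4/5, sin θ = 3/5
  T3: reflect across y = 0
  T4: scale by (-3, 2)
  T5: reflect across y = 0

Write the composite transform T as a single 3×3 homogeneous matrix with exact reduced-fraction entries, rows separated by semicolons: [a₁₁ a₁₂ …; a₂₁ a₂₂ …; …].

T = [12/5 9/5 42/5; 6/5 -8/5 -4/5; 0 0 1]

T1 = [1 0 2; 0 1 2; 0 0 1]
T2·T1 = [-4/5 -3/5 -14/5; 3/5 -4/5 -2/5; 0 0 1]
T3·…·T1 = [-4/5 -3/5 -14/5; -3/5 4/5 2/5; 0 0 1]
T4·…·T1 = [12/5 9/5 42/5; -6/5 8/5 4/5; 0 0 1]
T5·…·T1 = [12/5 9/5 42/5; 6/5 -8/5 -4/5; 0 0 1]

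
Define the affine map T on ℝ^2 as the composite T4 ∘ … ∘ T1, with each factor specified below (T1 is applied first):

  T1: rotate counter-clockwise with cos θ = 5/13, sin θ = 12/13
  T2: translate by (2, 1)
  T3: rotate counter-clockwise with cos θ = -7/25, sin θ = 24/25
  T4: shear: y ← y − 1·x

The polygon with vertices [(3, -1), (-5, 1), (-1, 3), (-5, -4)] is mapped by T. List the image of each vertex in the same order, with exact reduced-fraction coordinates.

image vertices: (-1427/325, 2391/325), (217/65, -211/65), (-279/325, -193/325), (253/65, 76/65)

T1 rotate counter-clockwise with cos θ = 5/13, sin θ = 12/13: (3, -1) → (27/13, 31/13); (-5, 1) → (-37/13, -55/13); (-1, 3) → (-41/13, 3/13); (-5, -4) → (23/13, -80/13)
T2 translate by (2, 1): (27/13, 31/13) → (53/13, 44/13); (-37/13, -55/13) → (-11/13, -42/13); (-41/13, 3/13) → (-15/13, 16/13); (23/13, -80/13) → (49/13, -67/13)
T3 rotate counter-clockwise with cos θ = -7/25, sin θ = 24/25: (53/13, 44/13) → (-1427/325, 964/325); (-11/13, -42/13) → (217/65, 6/65); (-15/13, 16/13) → (-279/325, -472/325); (49/13, -67/13) → (253/65, 329/65)
T4 shear: y ← y − 1·x: (-1427/325, 964/325) → (-1427/325, 2391/325); (217/65, 6/65) → (217/65, -211/65); (-279/325, -472/325) → (-279/325, -193/325); (253/65, 329/65) → (253/65, 76/65)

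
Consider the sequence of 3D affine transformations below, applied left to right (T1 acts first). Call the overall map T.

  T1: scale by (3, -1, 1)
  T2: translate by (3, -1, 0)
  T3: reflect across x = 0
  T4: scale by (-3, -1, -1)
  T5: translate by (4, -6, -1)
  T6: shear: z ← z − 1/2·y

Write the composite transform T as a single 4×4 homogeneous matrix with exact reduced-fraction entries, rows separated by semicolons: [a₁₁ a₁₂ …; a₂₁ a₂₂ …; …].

T = [9 0 0 13; 0 1 0 -5; 0 -1/2 -1 3/2; 0 0 0 1]

T1 = [3 0 0 0; 0 -1 0 0; 0 0 1 0; 0 0 0 1]
T2·T1 = [3 0 0 3; 0 -1 0 -1; 0 0 1 0; 0 0 0 1]
T3·…·T1 = [-3 0 0 -3; 0 -1 0 -1; 0 0 1 0; 0 0 0 1]
T4·…·T1 = [9 0 0 9; 0 1 0 1; 0 0 -1 0; 0 0 0 1]
T5·…·T1 = [9 0 0 13; 0 1 0 -5; 0 0 -1 -1; 0 0 0 1]
T6·…·T1 = [9 0 0 13; 0 1 0 -5; 0 -1/2 -1 3/2; 0 0 0 1]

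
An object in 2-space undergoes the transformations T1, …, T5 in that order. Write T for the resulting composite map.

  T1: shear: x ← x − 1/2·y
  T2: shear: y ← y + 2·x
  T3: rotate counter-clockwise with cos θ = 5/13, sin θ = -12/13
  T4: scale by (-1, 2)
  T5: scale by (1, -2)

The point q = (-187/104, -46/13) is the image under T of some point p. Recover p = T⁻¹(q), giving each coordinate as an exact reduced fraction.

T1 = [1 -1/2 0; 0 1 0; 0 0 1]
T2·T1 = [1 -1/2 0; 2 0 0; 0 0 1]
T3·…·T1 = [29/13 -5/26 0; -2/13 6/13 0; 0 0 1]
T4·…·T1 = [-29/13 5/26 0; -4/13 12/13 0; 0 0 1]
T5·…·T1 = [-29/13 5/26 0; 8/13 -24/13 0; 0 0 1]
det M = 4; M⁻¹ = [-6/13 -5/104 0; -2/13 -29/52 0; 0 0 1]
M⁻¹ · (-187/104, -46/13)ᵀ = (1, 9/4)ᵀ

p = (1, 9/4)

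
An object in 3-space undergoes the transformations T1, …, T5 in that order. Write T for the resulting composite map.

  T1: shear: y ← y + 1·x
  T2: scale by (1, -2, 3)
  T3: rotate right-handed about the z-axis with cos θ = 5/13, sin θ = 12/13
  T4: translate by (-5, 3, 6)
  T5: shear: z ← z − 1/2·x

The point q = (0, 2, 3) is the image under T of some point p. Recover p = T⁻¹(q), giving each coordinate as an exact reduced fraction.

p = (1, 3/2, -1)

T1 = [1 0 0 0; 1 1 0 0; 0 0 1 0; 0 0 0 1]
T2·T1 = [1 0 0 0; -2 -2 0 0; 0 0 3 0; 0 0 0 1]
T3·…·T1 = [29/13 24/13 0 0; 2/13 -10/13 0 0; 0 0 3 0; 0 0 0 1]
T4·…·T1 = [29/13 24/13 0 -5; 2/13 -10/13 0 3; 0 0 3 6; 0 0 0 1]
T5·…·T1 = [29/13 24/13 0 -5; 2/13 -10/13 0 3; -29/26 -12/13 3 17/2; 0 0 0 1]
det M = -6; M⁻¹ = [5/13 12/13 0 -11/13; 1/13 -29/26 0 97/26; 1/6 0 1/3 -2; 0 0 0 1]
M⁻¹ · (0, 2, 3)ᵀ = (1, 3/2, -1)ᵀ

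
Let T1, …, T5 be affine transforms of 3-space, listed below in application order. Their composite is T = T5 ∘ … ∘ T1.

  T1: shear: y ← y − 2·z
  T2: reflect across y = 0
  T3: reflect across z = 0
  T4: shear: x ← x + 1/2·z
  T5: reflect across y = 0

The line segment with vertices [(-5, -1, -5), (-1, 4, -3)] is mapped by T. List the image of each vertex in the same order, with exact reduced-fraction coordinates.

image vertices: (-5/2, 9, 5), (1/2, 10, 3)

T1 shear: y ← y − 2·z: (-5, -1, -5) → (-5, 9, -5); (-1, 4, -3) → (-1, 10, -3)
T2 reflect across y = 0: (-5, 9, -5) → (-5, -9, -5); (-1, 10, -3) → (-1, -10, -3)
T3 reflect across z = 0: (-5, -9, -5) → (-5, -9, 5); (-1, -10, -3) → (-1, -10, 3)
T4 shear: x ← x + 1/2·z: (-5, -9, 5) → (-5/2, -9, 5); (-1, -10, 3) → (1/2, -10, 3)
T5 reflect across y = 0: (-5/2, -9, 5) → (-5/2, 9, 5); (1/2, -10, 3) → (1/2, 10, 3)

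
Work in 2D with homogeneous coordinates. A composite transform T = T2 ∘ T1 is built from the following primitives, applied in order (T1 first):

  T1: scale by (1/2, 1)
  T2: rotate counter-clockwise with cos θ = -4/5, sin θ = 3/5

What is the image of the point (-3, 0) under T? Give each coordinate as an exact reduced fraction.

T1 scale by (1/2, 1): (-3, 0) → (-3/2, 0)
T2 rotate counter-clockwise with cos θ = -4/5, sin θ = 3/5: (-3/2, 0) → (6/5, -9/10)

T(p) = (6/5, -9/10)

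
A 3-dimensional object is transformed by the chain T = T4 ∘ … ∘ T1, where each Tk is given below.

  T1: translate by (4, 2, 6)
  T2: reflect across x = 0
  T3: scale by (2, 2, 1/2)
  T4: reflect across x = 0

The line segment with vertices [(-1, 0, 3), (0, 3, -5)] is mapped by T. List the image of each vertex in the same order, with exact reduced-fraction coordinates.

T1 translate by (4, 2, 6): (-1, 0, 3) → (3, 2, 9); (0, 3, -5) → (4, 5, 1)
T2 reflect across x = 0: (3, 2, 9) → (-3, 2, 9); (4, 5, 1) → (-4, 5, 1)
T3 scale by (2, 2, 1/2): (-3, 2, 9) → (-6, 4, 9/2); (-4, 5, 1) → (-8, 10, 1/2)
T4 reflect across x = 0: (-6, 4, 9/2) → (6, 4, 9/2); (-8, 10, 1/2) → (8, 10, 1/2)

image vertices: (6, 4, 9/2), (8, 10, 1/2)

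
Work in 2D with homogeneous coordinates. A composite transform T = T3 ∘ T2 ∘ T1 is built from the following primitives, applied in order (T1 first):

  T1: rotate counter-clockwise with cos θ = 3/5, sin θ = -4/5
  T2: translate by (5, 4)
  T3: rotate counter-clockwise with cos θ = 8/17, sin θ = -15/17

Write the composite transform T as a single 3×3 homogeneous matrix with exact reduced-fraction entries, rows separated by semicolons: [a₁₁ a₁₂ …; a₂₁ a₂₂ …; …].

T = [-36/85 77/85 100/17; -77/85 -36/85 -43/17; 0 0 1]

T1 = [3/5 4/5 0; -4/5 3/5 0; 0 0 1]
T2·T1 = [3/5 4/5 5; -4/5 3/5 4; 0 0 1]
T3·…·T1 = [-36/85 77/85 100/17; -77/85 -36/85 -43/17; 0 0 1]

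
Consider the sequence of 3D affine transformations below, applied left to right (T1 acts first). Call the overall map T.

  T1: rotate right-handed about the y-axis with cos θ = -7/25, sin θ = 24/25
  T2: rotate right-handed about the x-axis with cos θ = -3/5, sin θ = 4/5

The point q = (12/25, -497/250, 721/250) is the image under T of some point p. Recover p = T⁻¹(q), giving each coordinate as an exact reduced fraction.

T1 = [-7/25 0 24/25 0; 0 1 0 0; -24/25 0 -7/25 0; 0 0 0 1]
T2·T1 = [-7/25 0 24/25 0; 96/125 -3/5 28/125 0; 72/125 4/5 21/125 0; 0 0 0 1]
det M = 1; M⁻¹ = [-7/25 96/125 72/125 0; 0 -3/5 4/5 0; 24/25 28/125 21/125 0; 0 0 0 1]
M⁻¹ · (12/25, -497/250, 721/250)ᵀ = (0, 7/2, 1/2)ᵀ

p = (0, 7/2, 1/2)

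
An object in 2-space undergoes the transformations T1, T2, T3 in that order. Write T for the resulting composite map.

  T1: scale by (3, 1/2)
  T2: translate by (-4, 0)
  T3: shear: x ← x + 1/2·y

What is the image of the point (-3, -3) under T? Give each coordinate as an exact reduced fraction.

T1 scale by (3, 1/2): (-3, -3) → (-9, -3/2)
T2 translate by (-4, 0): (-9, -3/2) → (-13, -3/2)
T3 shear: x ← x + 1/2·y: (-13, -3/2) → (-55/4, -3/2)

T(p) = (-55/4, -3/2)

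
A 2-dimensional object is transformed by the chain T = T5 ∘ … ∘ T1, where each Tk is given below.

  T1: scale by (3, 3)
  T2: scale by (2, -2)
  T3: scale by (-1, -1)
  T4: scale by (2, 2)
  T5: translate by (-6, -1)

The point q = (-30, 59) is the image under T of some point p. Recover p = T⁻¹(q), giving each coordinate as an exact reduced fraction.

p = (2, 5)

T1 = [3 0 0; 0 3 0; 0 0 1]
T2·T1 = [6 0 0; 0 -6 0; 0 0 1]
T3·…·T1 = [-6 0 0; 0 6 0; 0 0 1]
T4·…·T1 = [-12 0 0; 0 12 0; 0 0 1]
T5·…·T1 = [-12 0 -6; 0 12 -1; 0 0 1]
det M = -144; M⁻¹ = [-1/12 0 -1/2; 0 1/12 1/12; 0 0 1]
M⁻¹ · (-30, 59)ᵀ = (2, 5)ᵀ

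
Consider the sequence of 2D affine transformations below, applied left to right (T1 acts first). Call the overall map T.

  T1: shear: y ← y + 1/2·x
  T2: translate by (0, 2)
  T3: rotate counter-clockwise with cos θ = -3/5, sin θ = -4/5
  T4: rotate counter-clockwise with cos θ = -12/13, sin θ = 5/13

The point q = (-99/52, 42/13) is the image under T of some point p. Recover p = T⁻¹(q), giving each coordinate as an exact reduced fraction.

T1 = [1 0 0; 1/2 1 0; 0 0 1]
T2·T1 = [1 0 0; 1/2 1 2; 0 0 1]
T3·…·T1 = [-1/5 4/5 8/5; -11/10 -3/5 -6/5; 0 0 1]
T4·…·T1 = [79/130 -33/65 -66/65; 61/65 56/65 112/65; 0 0 1]
det M = 1; M⁻¹ = [56/65 33/65 0; -61/65 79/130 -2; 0 0 1]
M⁻¹ · (-99/52, 42/13)ᵀ = (0, 7/4)ᵀ

p = (0, 7/4)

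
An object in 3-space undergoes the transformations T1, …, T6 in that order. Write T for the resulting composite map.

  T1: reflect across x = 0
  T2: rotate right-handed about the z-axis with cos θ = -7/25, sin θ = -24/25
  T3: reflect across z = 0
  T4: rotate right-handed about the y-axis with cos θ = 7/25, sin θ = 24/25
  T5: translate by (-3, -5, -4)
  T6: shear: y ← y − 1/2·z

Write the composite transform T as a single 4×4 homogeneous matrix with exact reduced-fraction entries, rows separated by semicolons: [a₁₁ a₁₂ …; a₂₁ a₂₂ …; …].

T = [49/625 168/625 -24/25 -3; 684/625 113/625 7/50 -3; -168/625 -576/625 -7/25 -4; 0 0 0 1]

T1 = [-1 0 0 0; 0 1 0 0; 0 0 1 0; 0 0 0 1]
T2·T1 = [7/25 24/25 0 0; 24/25 -7/25 0 0; 0 0 1 0; 0 0 0 1]
T3·…·T1 = [7/25 24/25 0 0; 24/25 -7/25 0 0; 0 0 -1 0; 0 0 0 1]
T4·…·T1 = [49/625 168/625 -24/25 0; 24/25 -7/25 0 0; -168/625 -576/625 -7/25 0; 0 0 0 1]
T5·…·T1 = [49/625 168/625 -24/25 -3; 24/25 -7/25 0 -5; -168/625 -576/625 -7/25 -4; 0 0 0 1]
T6·…·T1 = [49/625 168/625 -24/25 -3; 684/625 113/625 7/50 -3; -168/625 -576/625 -7/25 -4; 0 0 0 1]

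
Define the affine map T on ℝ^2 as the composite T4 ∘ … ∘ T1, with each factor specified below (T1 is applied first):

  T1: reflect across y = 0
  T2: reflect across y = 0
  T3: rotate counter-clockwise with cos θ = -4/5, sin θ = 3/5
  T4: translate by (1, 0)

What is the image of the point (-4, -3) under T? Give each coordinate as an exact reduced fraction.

T(p) = (6, 0)

T1 reflect across y = 0: (-4, -3) → (-4, 3)
T2 reflect across y = 0: (-4, 3) → (-4, -3)
T3 rotate counter-clockwise with cos θ = -4/5, sin θ = 3/5: (-4, -3) → (5, 0)
T4 translate by (1, 0): (5, 0) → (6, 0)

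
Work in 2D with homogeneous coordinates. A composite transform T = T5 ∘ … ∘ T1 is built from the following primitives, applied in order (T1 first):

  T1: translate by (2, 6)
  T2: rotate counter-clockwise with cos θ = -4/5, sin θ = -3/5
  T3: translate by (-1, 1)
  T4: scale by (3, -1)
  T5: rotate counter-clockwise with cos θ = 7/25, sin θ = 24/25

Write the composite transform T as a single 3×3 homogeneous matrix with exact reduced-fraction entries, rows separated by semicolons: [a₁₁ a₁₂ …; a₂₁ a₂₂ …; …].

T = [-156/125 -33/125 -99/25; -267/125 244/125 107/25; 0 0 1]

T1 = [1 0 2; 0 1 6; 0 0 1]
T2·T1 = [-4/5 3/5 2; -3/5 -4/5 -6; 0 0 1]
T3·…·T1 = [-4/5 3/5 1; -3/5 -4/5 -5; 0 0 1]
T4·…·T1 = [-12/5 9/5 3; 3/5 4/5 5; 0 0 1]
T5·…·T1 = [-156/125 -33/125 -99/25; -267/125 244/125 107/25; 0 0 1]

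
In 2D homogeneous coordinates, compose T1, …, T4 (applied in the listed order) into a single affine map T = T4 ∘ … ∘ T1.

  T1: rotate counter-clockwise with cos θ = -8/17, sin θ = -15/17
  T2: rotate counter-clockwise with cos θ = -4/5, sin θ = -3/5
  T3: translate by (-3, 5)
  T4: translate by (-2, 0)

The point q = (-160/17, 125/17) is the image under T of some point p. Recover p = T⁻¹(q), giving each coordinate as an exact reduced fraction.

p = (3, 4)

T1 = [-8/17 15/17 0; -15/17 -8/17 0; 0 0 1]
T2·T1 = [-13/85 -84/85 0; 84/85 -13/85 0; 0 0 1]
T3·…·T1 = [-13/85 -84/85 -3; 84/85 -13/85 5; 0 0 1]
T4·…·T1 = [-13/85 -84/85 -5; 84/85 -13/85 5; 0 0 1]
det M = 1; M⁻¹ = [-13/85 84/85 -97/17; -84/85 -13/85 -71/17; 0 0 1]
M⁻¹ · (-160/17, 125/17)ᵀ = (3, 4)ᵀ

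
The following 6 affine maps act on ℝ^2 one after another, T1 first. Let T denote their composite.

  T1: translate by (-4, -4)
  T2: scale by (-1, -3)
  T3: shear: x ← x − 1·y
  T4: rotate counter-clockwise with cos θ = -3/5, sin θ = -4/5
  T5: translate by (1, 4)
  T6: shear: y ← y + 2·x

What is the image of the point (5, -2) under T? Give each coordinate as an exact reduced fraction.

T(p) = (134/5, 62)

T1 translate by (-4, -4): (5, -2) → (1, -6)
T2 scale by (-1, -3): (1, -6) → (-1, 18)
T3 shear: x ← x − 1·y: (-1, 18) → (-19, 18)
T4 rotate counter-clockwise with cos θ = -3/5, sin θ = -4/5: (-19, 18) → (129/5, 22/5)
T5 translate by (1, 4): (129/5, 22/5) → (134/5, 42/5)
T6 shear: y ← y + 2·x: (134/5, 42/5) → (134/5, 62)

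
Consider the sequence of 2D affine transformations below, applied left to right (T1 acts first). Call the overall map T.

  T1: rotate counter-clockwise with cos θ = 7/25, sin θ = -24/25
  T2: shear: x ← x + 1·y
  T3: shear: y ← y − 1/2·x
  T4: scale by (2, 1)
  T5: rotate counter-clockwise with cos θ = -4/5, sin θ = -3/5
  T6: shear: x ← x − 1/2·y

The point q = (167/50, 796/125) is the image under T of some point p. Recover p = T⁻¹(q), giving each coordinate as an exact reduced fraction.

T1 = [7/25 24/25 0; -24/25 7/25 0; 0 0 1]
T2·T1 = [-17/25 31/25 0; -24/25 7/25 0; 0 0 1]
T3·…·T1 = [-17/25 31/25 0; -31/50 -17/50 0; 0 0 1]
T4·…·T1 = [-34/25 62/25 0; -31/50 -17/50 0; 0 0 1]
T5·…·T1 = [179/250 -547/250 0; 164/125 -152/125 0; 0 0 1]
T6·…·T1 = [3/50 -79/50 0; 164/125 -152/125 0; 0 0 1]
det M = 2; M⁻¹ = [-76/125 79/100 0; -82/125 3/100 0; 0 0 1]
M⁻¹ · (167/50, 796/125)ᵀ = (3, -2)ᵀ

p = (3, -2)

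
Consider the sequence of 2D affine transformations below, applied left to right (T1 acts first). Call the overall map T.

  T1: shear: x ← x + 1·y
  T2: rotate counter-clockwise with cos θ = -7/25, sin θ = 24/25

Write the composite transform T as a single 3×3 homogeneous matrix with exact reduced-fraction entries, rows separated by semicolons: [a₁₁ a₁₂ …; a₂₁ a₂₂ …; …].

T1 = [1 1 0; 0 1 0; 0 0 1]
T2·T1 = [-7/25 -31/25 0; 24/25 17/25 0; 0 0 1]

T = [-7/25 -31/25 0; 24/25 17/25 0; 0 0 1]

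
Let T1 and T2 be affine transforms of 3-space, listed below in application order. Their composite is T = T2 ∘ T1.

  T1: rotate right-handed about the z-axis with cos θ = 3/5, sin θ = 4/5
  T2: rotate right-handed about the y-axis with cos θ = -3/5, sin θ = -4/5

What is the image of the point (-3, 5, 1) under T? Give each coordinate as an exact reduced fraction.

T(p) = (67/25, 3/5, -131/25)

T1 rotate right-handed about the z-axis with cos θ = 3/5, sin θ = 4/5: (-3, 5, 1) → (-29/5, 3/5, 1)
T2 rotate right-handed about the y-axis with cos θ = -3/5, sin θ = -4/5: (-29/5, 3/5, 1) → (67/25, 3/5, -131/25)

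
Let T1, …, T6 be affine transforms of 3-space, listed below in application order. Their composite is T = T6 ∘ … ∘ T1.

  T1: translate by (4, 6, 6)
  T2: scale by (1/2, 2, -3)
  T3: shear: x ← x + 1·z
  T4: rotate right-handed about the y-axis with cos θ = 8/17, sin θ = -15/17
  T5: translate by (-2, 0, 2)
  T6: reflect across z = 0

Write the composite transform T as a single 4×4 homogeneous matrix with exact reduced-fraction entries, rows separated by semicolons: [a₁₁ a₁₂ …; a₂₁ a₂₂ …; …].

T1 = [1 0 0 4; 0 1 0 6; 0 0 1 6; 0 0 0 1]
T2·T1 = [1/2 0 0 2; 0 2 0 12; 0 0 -3 -18; 0 0 0 1]
T3·…·T1 = [1/2 0 -3 -16; 0 2 0 12; 0 0 -3 -18; 0 0 0 1]
T4·…·T1 = [4/17 0 21/17 142/17; 0 2 0 12; 15/34 0 -69/17 -384/17; 0 0 0 1]
T5·…·T1 = [4/17 0 21/17 108/17; 0 2 0 12; 15/34 0 -69/17 -350/17; 0 0 0 1]
T6·…·T1 = [4/17 0 21/17 108/17; 0 2 0 12; -15/34 0 69/17 350/17; 0 0 0 1]

T = [4/17 0 21/17 108/17; 0 2 0 12; -15/34 0 69/17 350/17; 0 0 0 1]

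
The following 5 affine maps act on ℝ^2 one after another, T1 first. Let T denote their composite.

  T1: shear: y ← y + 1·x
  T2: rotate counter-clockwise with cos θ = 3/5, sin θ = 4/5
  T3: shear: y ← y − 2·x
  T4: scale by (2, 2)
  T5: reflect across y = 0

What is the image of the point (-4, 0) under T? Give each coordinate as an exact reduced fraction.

T1 shear: y ← y + 1·x: (-4, 0) → (-4, -4)
T2 rotate counter-clockwise with cos θ = 3/5, sin θ = 4/5: (-4, -4) → (4/5, -28/5)
T3 shear: y ← y − 2·x: (4/5, -28/5) → (4/5, -36/5)
T4 scale by (2, 2): (4/5, -36/5) → (8/5, -72/5)
T5 reflect across y = 0: (8/5, -72/5) → (8/5, 72/5)

T(p) = (8/5, 72/5)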